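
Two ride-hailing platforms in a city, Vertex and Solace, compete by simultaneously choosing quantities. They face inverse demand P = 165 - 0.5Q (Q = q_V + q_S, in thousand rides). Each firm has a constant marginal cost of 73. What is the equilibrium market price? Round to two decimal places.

A representative firm's profit is π_i = q_i(165 - 0.5Q) - 73q_i.
First-order condition (treating rivals' output as given): 92 - q_i - (1/2)q_j = 0.
With identical firms every q_j equals q_i, so q_j = q_i and 92 = (3/2)q_i, giving q_i = 184/3.
Total output Q = 368/3, so price P = 165 - (1/2)·(368/3) = 311/3.

103.67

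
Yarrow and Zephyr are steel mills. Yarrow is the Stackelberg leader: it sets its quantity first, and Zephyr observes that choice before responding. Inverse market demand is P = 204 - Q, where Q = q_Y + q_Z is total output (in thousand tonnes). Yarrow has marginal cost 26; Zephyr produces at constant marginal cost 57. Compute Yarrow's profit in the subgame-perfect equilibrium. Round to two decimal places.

Solve by backward induction. Given q_Y, the follower Zephyr maximises π_Z = (204 - q_Y - q_Z)q_Z - 57q_Z.
∂π_Z/∂q_Z = 147 - q_Y - 2q_Z = 0 gives the reaction function q_Z = (147 - q_Y)/2.
The leader anticipates this reaction. Substituting into P = 204 - Q gives P = 261/2 - (1/2)q_Y, so π_Y = (261/2 - (1/2)q_Y)q_Y - 26q_Y.
Leader FOC: 209/2 - q_Y = 0, so q_Y = 209/2.
Then q_Z = (147 - 209/2)/2 = 85/4.
Price P = 204 - 503/4 = 313/4.
Yarrow's profit: (313/4 - 26)·(209/2) = 5460.1250.

5460.13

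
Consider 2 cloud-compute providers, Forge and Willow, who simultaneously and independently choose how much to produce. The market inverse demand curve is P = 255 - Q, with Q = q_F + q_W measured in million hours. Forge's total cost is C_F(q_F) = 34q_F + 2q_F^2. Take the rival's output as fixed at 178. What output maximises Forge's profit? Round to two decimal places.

7.17

With the rival's output fixed at 178, Forge's profit is π_F = (255 - 178 - q_F)q_F - (34q_F + 2q_F²) = (77 - q_F)q_F - (34q_F + 2q_F²).
∂π_F/∂q_F = 43 - 6q_F = 0, so q_F = 43/6.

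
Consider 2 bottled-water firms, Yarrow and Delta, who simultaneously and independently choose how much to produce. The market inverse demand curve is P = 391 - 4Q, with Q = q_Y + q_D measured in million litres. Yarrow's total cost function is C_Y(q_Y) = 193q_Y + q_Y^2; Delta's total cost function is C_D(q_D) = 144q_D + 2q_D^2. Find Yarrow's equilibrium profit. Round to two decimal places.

Yarrow's profit: π_Y = (391 - 4Q)q_Y - (193q_Y + q_Y²). Setting ∂π_Y/∂q_Y = 0: 198 - 10q_Y - 4(q_D) = 0.
Delta's first-order condition: 247 - 12q_D - 4(q_Y) = 0.
Best responses: q_Y = (198 - 4q_D)/10, q_D = (247 - 4q_Y)/12.
Substituting one into the other gives q_Y = 347/26 and q_D = 839/52.
Price P = 391 - 4·(1533/52) = 273.0769.
Yarrow's profit: 273.0769·(347/26) - 193·(347/26) - (347/26)² = 890.5991.

890.60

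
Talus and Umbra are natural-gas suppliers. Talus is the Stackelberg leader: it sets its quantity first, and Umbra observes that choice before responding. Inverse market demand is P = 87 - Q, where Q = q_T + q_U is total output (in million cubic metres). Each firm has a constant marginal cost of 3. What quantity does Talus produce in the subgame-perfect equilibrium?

42

The follower Umbra best-responds to any q_T: π_U = (87 - Q)q_U - 3q_U.
Follower FOC: 84 - q_T - 2q_U = 0, so q_U(q_T) = (84 - q_T)/2.
The leader anticipates this reaction. Substituting into P = 87 - Q gives P = 45 - (1/2)q_T, so π_T = (45 - (1/2)q_T)q_T - 3q_T.
The leader's first-order condition 42 - q_T = 0 yields q_T = 42.
Then q_U = (84 - 42)/2 = 21.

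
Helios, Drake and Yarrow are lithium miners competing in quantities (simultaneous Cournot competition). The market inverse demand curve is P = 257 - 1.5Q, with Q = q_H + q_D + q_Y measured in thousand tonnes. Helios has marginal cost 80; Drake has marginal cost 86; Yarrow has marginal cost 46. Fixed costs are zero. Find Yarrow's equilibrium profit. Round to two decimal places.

Helios's profit: π_H = (257 - 1.5Q)q_H - (80q_H). Setting ∂π_H/∂q_H = 0: 177 - 3q_H - (3/2)(q_D + q_Y) = 0.
Drake's first-order condition: 171 - 3q_D - (3/2)(q_H + q_Y) = 0.
Yarrow's first-order condition: 211 - 3q_Y - (3/2)(q_H + q_D) = 0.
Adding the 3 first-order conditions: 559 − 6Q = 0, so Q = 559/6.
Back-substituting: q_H = (177 − 559/4)/(3/2) = 149/6, q_D = (171 − 559/4)/(3/2) = 125/6, q_Y = (211 − 559/4)/(3/2) = 95/2.
Price P = 257 - (3/2)·(559/6) = 469/4.
Yarrow's profit: (469/4 - 46)·(95/2) = 3384.3750.

3384.38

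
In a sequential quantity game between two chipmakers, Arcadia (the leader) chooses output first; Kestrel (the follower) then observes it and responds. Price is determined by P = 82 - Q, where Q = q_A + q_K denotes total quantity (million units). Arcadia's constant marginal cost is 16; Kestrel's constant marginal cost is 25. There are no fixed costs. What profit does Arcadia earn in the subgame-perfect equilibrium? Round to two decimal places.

The follower Kestrel best-responds to any q_A: π_K = (82 - Q)q_K - 25q_K.
Setting the follower's marginal profit to zero, 57 - q_A - 2q_K = 0, i.e. q_K = (57 - q_A)/2.
Arcadia substitutes q_K(q_A) into its own profit: π_A = q_A(82 - q_A - (57 - q_A)/2) - 16q_A = (107/2 - (1/2)q_A)q_A - 16q_A.
Leader FOC: 75/2 - q_A = 0, so q_A = 75/2.
Then q_K = (57 - 75/2)/2 = 39/4.
Price P = 82 - 189/4 = 139/4.
Arcadia's profit: (139/4 - 16)·(75/2) = 703.1250.

703.13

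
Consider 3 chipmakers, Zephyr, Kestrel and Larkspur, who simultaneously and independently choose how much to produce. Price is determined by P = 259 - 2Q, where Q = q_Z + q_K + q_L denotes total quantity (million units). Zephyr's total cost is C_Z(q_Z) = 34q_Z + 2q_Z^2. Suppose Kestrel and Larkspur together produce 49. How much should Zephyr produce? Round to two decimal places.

15.88

With rivals' combined output fixed at 49, Zephyr's profit is π_Z = (259 - 2·49 - 2q_Z)q_Z - (34q_Z + 2q_Z²) = (161 - 2q_Z)q_Z - (34q_Z + 2q_Z²).
∂π_Z/∂q_Z = 127 - 8q_Z = 0, so q_Z = 127/8.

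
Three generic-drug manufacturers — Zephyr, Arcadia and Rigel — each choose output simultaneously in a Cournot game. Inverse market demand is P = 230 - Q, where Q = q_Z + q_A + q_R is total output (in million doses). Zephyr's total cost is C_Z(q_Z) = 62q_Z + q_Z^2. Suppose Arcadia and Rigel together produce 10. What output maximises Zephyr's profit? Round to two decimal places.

With rivals' combined output fixed at 10, Zephyr's profit is π_Z = (230 - 10 - q_Z)q_Z - (62q_Z + q_Z²) = (220 - q_Z)q_Z - (62q_Z + q_Z²).
∂π_Z/∂q_Z = 158 - 4q_Z = 0, so q_Z = 79/2.

39.50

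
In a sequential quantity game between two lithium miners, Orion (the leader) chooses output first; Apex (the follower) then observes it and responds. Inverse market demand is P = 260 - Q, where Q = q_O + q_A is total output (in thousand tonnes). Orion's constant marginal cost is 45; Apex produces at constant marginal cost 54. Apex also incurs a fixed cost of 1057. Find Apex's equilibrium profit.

Solve by backward induction. Given q_O, the follower Apex maximises π_A = (260 - q_O - q_A)q_A - 54q_A.
∂π_A/∂q_A = 206 - q_O - 2q_A = 0 gives the reaction function q_A = (206 - q_O)/2.
Orion substitutes q_A(q_O) into its own profit: π_O = q_O(260 - q_O - (206 - q_O)/2) - 45q_O = (157 - (1/2)q_O)q_O - 45q_O.
Maximising: ∂π_O/∂q_O = 112 - q_O = 0, giving q_O = 112.
Then q_A = (206 - 112)/2 = 47.
Price P = 260 - 159 = 101.
Apex's profit: (101 - 54)·47 - 1057 = 1152.

1152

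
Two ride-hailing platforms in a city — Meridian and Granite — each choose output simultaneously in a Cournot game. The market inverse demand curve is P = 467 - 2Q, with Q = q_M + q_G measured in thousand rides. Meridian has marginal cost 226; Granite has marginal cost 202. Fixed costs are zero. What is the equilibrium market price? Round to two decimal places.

298.33

Meridian's profit: π_M = (467 - 2Q)q_M - (226q_M). Setting ∂π_M/∂q_M = 0: 241 - 4q_M - 2(q_G) = 0.
Granite's profit: π_G = (467 - 2Q)q_G - (202q_G). Setting ∂π_G/∂q_G = 0: 265 - 4q_G - 2(q_M) = 0.
Rearranging gives the reaction functions q_M = (241 - 2q_G)/4 and q_G = (265 - 2q_M)/4.
Substituting one into the other gives q_M = 217/6 and q_G = 289/6.
Total output Q = 253/3, so price P = 467 - 2·(253/3) = 895/3.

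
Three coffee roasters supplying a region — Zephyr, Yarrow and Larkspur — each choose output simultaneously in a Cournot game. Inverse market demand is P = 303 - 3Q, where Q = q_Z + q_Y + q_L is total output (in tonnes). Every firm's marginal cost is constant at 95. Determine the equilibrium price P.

147

Each firm earns π_i = (303 - 3Q)q_i - 95q_i.
Setting ∂π_i/∂q_i = 0 with rivals' quantities fixed: 208 - 6q_i - 3·Σ_{j≠i} q_j = 0.
By symmetry each firm produces the same amount; substituting Σ_{j≠i} q_j = 2q_i yields q_i = 208/12 = 52/3.
Total output Q = 52, so price P = 303 - 3·52 = 147.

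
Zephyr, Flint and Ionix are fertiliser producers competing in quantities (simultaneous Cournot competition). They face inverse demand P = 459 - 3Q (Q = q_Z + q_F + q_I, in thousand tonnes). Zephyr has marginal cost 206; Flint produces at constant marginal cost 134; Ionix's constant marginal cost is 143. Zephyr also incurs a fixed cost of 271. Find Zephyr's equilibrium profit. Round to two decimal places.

Zephyr's profit: π_Z = (459 - 3Q)q_Z - (206q_Z). Setting ∂π_Z/∂q_Z = 0: 253 - 6q_Z - 3(q_F + q_I) = 0.
Flint's profit: π_F = (459 - 3Q)q_F - (134q_F). Setting ∂π_F/∂q_F = 0: 325 - 6q_F - 3(q_Z + q_I) = 0.
Ionix's first-order condition: 316 - 6q_I - 3(q_Z + q_F) = 0.
Adding the 3 first-order conditions: 894 − 12Q = 0, so Q = 149/2.
Back-substituting: q_Z = (253 − 447/2)/3 = 59/6, q_F = (325 − 447/2)/3 = 203/6, q_I = (316 − 447/2)/3 = 185/6.
Price P = 459 - 3·(149/2) = 471/2.
Zephyr's profit: (471/2 - 206)·(59/6) - 271 = 229/12.

19.08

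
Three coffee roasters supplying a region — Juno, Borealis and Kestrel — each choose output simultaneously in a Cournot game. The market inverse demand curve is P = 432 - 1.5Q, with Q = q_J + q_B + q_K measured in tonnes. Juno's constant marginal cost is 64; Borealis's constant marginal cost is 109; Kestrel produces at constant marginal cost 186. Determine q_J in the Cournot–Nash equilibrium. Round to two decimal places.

89.17

Juno's profit: π_J = (432 - 1.5Q)q_J - (64q_J). Setting ∂π_J/∂q_J = 0: 368 - 3q_J - (3/2)(q_B + q_K) = 0.
Borealis's first-order condition: 323 - 3q_B - (3/2)(q_J + q_K) = 0.
Kestrel's profit: π_K = (432 - 1.5Q)q_K - (186q_K). Setting ∂π_K/∂q_K = 0: 246 - 3q_K - (3/2)(q_J + q_B) = 0.
Summing all 3 equations gives 937 − 6Q = 0, hence Q = 937/6.
Back-substituting: q_J = (368 − 937/4)/(3/2) = 535/6, q_B = (323 − 937/4)/(3/2) = 355/6, q_K = (246 − 937/4)/(3/2) = 47/6.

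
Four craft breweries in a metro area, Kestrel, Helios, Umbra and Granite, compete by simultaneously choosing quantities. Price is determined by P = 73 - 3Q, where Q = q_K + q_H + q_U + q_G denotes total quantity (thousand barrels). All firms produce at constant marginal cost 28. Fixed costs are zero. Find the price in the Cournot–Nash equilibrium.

37

A representative firm's profit is π_i = q_i(73 - 3Q) - 28q_i.
First-order condition (treating rivals' output as given): 45 - 6q_i - 3·Σ_{j≠i} q_j = 0.
By symmetry each firm produces the same amount; substituting Σ_{j≠i} q_j = 3q_i yields q_i = 45/15 = 3.
Total output Q = 12, so price P = 73 - 3·12 = 37.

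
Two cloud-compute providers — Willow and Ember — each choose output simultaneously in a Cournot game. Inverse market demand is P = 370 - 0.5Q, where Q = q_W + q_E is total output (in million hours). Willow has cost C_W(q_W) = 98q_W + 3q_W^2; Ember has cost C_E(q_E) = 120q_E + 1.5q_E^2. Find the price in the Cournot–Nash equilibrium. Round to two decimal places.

323.57

Willow's profit: π_W = (370 - 0.5Q)q_W - (98q_W + 3q_W²). Setting ∂π_W/∂q_W = 0: 272 - 7q_W - (1/2)(q_E) = 0.
Ember's profit: π_E = (370 - 0.5Q)q_E - (120q_E + (3/2)q_E²). Setting ∂π_E/∂q_E = 0: 250 - 4q_E - (1/2)(q_W) = 0.
Best responses: q_W = (272 - (1/2)q_E)/7, q_E = (250 - (1/2)q_W)/4.
Solving the pair: q_W = 1284/37, q_E = 58.1622.
Total output Q = 92.8649, so price P = 370 - (1/2)·92.8649 = 323.5676.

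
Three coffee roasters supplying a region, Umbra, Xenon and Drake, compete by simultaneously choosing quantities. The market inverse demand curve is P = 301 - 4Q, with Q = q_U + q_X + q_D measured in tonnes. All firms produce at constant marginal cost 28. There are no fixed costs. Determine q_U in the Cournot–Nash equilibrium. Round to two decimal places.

A representative firm's profit is π_i = q_i(301 - 4Q) - 28q_i.
Setting ∂π_i/∂q_i = 0 with rivals' quantities fixed: 273 - 8q_i - 4·Σ_{j≠i} q_j = 0.
By symmetry each firm produces the same amount; substituting Σ_{j≠i} q_j = 2q_i yields q_i = 273/16.

17.06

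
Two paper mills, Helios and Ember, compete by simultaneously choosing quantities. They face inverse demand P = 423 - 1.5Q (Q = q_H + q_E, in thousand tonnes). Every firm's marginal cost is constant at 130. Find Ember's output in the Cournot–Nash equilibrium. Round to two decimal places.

A representative firm's profit is π_i = q_i(423 - 1.5Q) - 130q_i.
Setting ∂π_i/∂q_i = 0 with rivals' quantities fixed: 293 - 3q_i - (3/2)q_j = 0.
By symmetry each firm produces the same amount; substituting q_j = q_i yields q_i = 293/(9/2) = 586/9.

65.11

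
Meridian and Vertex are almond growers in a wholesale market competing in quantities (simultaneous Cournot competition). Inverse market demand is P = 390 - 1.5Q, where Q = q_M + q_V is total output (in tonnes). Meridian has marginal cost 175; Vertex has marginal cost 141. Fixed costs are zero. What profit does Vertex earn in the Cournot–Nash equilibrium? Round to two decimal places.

Meridian's profit: π_M = (390 - 1.5Q)q_M - (175q_M). Setting ∂π_M/∂q_M = 0: 215 - 3q_M - (3/2)(q_V) = 0.
Vertex's first-order condition: 249 - 3q_V - (3/2)(q_M) = 0.
So q_M = (215 - (3/2)q_V)/3 and q_V = (249 - (3/2)q_M)/3.
Solving the pair: q_M = 362/9, q_V = 566/9.
Price P = 390 - (3/2)·(928/9) = 706/3.
Vertex's profit: (706/3 - 141)·(566/9) = 5932.5185.

5932.52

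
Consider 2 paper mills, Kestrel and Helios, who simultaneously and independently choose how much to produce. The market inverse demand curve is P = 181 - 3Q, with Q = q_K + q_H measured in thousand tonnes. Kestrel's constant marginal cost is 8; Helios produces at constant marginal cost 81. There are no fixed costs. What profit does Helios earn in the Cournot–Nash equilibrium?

Kestrel's profit: π_K = (181 - 3Q)q_K - (8q_K). Setting ∂π_K/∂q_K = 0: 173 - 6q_K - 3(q_H) = 0.
Helios's profit: π_H = (181 - 3Q)q_H - (81q_H). Setting ∂π_H/∂q_H = 0: 100 - 6q_H - 3(q_K) = 0.
So q_K = (173 - 3q_H)/6 and q_H = (100 - 3q_K)/6.
Substituting one into the other gives q_K = 82/3 and q_H = 3.
Price P = 181 - 3·(91/3) = 90.
Helios's profit: (90 - 81)·3 = 27.

27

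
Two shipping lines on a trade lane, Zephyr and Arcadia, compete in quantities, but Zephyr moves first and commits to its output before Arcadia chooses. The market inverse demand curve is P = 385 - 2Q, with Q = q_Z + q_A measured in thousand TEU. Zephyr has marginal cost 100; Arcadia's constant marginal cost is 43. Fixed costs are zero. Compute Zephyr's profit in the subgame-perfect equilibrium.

3249

The follower Arcadia best-responds to any q_Z: π_A = (385 - 2Q)q_A - 43q_A.
Follower FOC: 342 - 2q_Z - 4q_A = 0, so q_A(q_Z) = (342 - 2q_Z)/4.
Zephyr substitutes q_A(q_Z) into its own profit: π_Z = q_Z(385 - 2q_Z - (342 - 2q_Z)/2) - 100q_Z = (214 - q_Z)q_Z - 100q_Z.
Leader FOC: 114 - 2q_Z = 0, so q_Z = 57.
Then q_A = (342 - 2·57)/4 = 57.
Price P = 385 - 2·114 = 157.
Zephyr's profit: (157 - 100)·57 = 3249.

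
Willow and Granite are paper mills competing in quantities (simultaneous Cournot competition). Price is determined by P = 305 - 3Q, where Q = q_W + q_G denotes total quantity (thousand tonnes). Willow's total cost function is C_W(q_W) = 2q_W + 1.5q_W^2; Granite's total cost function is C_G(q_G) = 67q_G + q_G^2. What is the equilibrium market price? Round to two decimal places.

164.86

Willow's profit: π_W = (305 - 3Q)q_W - (2q_W + (3/2)q_W²). Setting ∂π_W/∂q_W = 0: 303 - 9q_W - 3(q_G) = 0.
Granite's first-order condition: 238 - 8q_G - 3(q_W) = 0.
So q_W = (303 - 3q_G)/9 and q_G = (238 - 3q_W)/8.
Substituting one into the other gives q_W = 190/7 and q_G = 137/7.
Total output Q = 327/7, so price P = 305 - 3·(327/7) = 1154/7.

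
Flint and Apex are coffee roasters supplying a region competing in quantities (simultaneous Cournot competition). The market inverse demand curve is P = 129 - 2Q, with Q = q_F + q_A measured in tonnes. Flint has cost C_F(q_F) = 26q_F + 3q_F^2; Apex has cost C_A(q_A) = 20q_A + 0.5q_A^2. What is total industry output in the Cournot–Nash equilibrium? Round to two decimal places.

Flint's profit: π_F = (129 - 2Q)q_F - (26q_F + 3q_F²). Setting ∂π_F/∂q_F = 0: 103 - 10q_F - 2(q_A) = 0.
Apex's profit: π_A = (129 - 2Q)q_A - (20q_A + (1/2)q_A²). Setting ∂π_A/∂q_A = 0: 109 - 5q_A - 2(q_F) = 0.
Best responses: q_F = (103 - 2q_A)/10, q_A = (109 - 2q_F)/5.
Solving the pair: q_F = 297/46, q_A = 442/23.
Total output Q = 297/46 + 442/23 = 1181/46.

25.67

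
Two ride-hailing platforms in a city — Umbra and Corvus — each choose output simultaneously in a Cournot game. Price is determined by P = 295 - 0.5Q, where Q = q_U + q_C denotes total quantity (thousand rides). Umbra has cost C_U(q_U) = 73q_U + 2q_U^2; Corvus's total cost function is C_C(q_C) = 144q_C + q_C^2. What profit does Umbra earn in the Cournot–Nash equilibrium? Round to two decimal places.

4006.78

Umbra's profit: π_U = (295 - 0.5Q)q_U - (73q_U + 2q_U²). Setting ∂π_U/∂q_U = 0: 222 - 5q_U - (1/2)(q_C) = 0.
Corvus's profit: π_C = (295 - 0.5Q)q_C - (144q_C + q_C²). Setting ∂π_C/∂q_C = 0: 151 - 3q_C - (1/2)(q_U) = 0.
Rearranging gives the reaction functions q_U = (222 - (1/2)q_C)/5 and q_C = (151 - (1/2)q_U)/3.
Solving the pair: q_U = 40.0339, q_C = 43.6610.
Price P = 295 - (1/2)·83.6949 = 253.1525.
Umbra's profit: 253.1525·40.0339 - 73·40.0339 - 2·40.0339² = 4006.7825.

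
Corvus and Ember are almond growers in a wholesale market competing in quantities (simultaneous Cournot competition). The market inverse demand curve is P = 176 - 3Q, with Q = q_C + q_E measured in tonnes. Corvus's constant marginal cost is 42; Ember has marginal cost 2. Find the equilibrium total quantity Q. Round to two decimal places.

Corvus's profit: π_C = (176 - 3Q)q_C - (42q_C). Setting ∂π_C/∂q_C = 0: 134 - 6q_C - 3(q_E) = 0.
Ember's profit: π_E = (176 - 3Q)q_E - (2q_E). Setting ∂π_E/∂q_E = 0: 174 - 6q_E - 3(q_C) = 0.
Rearranging gives the reaction functions q_C = (134 - 3q_E)/6 and q_E = (174 - 3q_C)/6.
Solving the pair: q_C = 94/9, q_E = 214/9.
Total output Q = 94/9 + 214/9 = 308/9.

34.22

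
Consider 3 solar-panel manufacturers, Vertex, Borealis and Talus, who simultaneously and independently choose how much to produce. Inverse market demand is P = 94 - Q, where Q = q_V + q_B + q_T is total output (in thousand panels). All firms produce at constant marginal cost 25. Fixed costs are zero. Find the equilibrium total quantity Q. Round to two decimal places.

A representative firm's profit is π_i = q_i(94 - Q) - 25q_i.
Setting ∂π_i/∂q_i = 0 with rivals' quantities fixed: 69 - 2q_i - Σ_{j≠i} q_j = 0.
With identical firms every q_j equals q_i, so Σ_{j≠i} q_j = 2q_i and 69 = 4q_i, giving q_i = 69/4.
Total output Q = 69/4 + 69/4 + 69/4 = 207/4.

51.75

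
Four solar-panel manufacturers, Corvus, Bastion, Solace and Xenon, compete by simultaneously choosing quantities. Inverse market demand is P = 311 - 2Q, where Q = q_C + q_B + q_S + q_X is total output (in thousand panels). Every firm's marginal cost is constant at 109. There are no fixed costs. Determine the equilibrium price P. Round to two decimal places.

149.40

Each firm earns π_i = (311 - 2Q)q_i - 109q_i.
First-order condition (treating rivals' output as given): 202 - 4q_i - 2·Σ_{j≠i} q_j = 0.
By symmetry each firm produces the same amount; substituting Σ_{j≠i} q_j = 3q_i yields q_i = 202/10 = 101/5.
Total output Q = 404/5, so price P = 311 - 2·(404/5) = 747/5.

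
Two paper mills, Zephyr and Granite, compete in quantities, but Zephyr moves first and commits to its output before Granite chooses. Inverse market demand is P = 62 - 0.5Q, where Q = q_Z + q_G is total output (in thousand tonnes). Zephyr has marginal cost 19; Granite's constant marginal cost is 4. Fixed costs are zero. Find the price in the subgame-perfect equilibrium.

The follower Granite best-responds to any q_Z: π_G = (62 - 0.5Q)q_G - 4q_G.
Setting the follower's marginal profit to zero, 58 - (1/2)q_Z - q_G = 0, i.e. q_G = (58 - (1/2)q_Z).
Zephyr substitutes q_G(q_Z) into its own profit: π_Z = q_Z(62 - (1/2)q_Z - (58 - (1/2)q_Z)/2) - 19q_Z = (33 - (1/4)q_Z)q_Z - 19q_Z.
Leader FOC: 14 - (1/2)q_Z = 0, so q_Z = 28.
Then q_G = (58 - (1/2)·28) = 44.
Total output Q = 72, so price P = 62 - (1/2)·72 = 26.

26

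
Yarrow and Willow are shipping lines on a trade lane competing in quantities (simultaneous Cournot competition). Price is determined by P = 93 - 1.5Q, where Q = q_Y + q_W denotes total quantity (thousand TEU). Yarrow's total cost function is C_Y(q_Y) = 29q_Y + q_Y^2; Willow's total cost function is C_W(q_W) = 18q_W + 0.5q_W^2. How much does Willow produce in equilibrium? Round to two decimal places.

15.72

Yarrow's profit: π_Y = (93 - 1.5Q)q_Y - (29q_Y + q_Y²). Setting ∂π_Y/∂q_Y = 0: 64 - 5q_Y - (3/2)(q_W) = 0.
Willow's first-order condition: 75 - 4q_W - (3/2)(q_Y) = 0.
So q_Y = (64 - (3/2)q_W)/5 and q_W = (75 - (3/2)q_Y)/4.
Substituting one into the other gives q_Y = 574/71 and q_W = 1116/71.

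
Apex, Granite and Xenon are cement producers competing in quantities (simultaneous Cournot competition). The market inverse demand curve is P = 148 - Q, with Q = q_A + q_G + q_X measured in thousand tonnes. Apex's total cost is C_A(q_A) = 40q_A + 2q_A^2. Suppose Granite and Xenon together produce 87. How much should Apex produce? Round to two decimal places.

With rivals' combined output fixed at 87, Apex's profit is π_A = (148 - 87 - q_A)q_A - (40q_A + 2q_A²) = (61 - q_A)q_A - (40q_A + 2q_A²).
∂π_A/∂q_A = 21 - 6q_A = 0, so q_A = 7/2.

3.50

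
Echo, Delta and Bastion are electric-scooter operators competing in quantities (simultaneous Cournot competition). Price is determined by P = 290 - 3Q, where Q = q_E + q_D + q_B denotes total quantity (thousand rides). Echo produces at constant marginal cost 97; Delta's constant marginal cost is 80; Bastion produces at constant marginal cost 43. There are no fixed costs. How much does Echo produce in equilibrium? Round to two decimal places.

10.17

Echo's profit: π_E = (290 - 3Q)q_E - (97q_E). Setting ∂π_E/∂q_E = 0: 193 - 6q_E - 3(q_D + q_B) = 0.
Delta's profit: π_D = (290 - 3Q)q_D - (80q_D). Setting ∂π_D/∂q_D = 0: 210 - 6q_D - 3(q_E + q_B) = 0.
Bastion's profit: π_B = (290 - 3Q)q_B - (43q_B). Setting ∂π_B/∂q_B = 0: 247 - 6q_B - 3(q_E + q_D) = 0.
Summing all 3 equations gives 650 − 12Q = 0, hence Q = 325/6.
Back-substituting: q_E = (193 − 325/2)/3 = 61/6, q_D = (210 − 325/2)/3 = 95/6, q_B = (247 − 325/2)/3 = 169/6.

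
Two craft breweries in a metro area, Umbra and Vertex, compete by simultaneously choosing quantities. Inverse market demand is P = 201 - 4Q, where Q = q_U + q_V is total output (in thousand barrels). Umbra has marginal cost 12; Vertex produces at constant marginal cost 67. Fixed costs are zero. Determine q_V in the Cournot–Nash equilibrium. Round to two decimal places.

6.58

Umbra's profit: π_U = (201 - 4Q)q_U - (12q_U). Setting ∂π_U/∂q_U = 0: 189 - 8q_U - 4(q_V) = 0.
Vertex's profit: π_V = (201 - 4Q)q_V - (67q_V). Setting ∂π_V/∂q_V = 0: 134 - 8q_V - 4(q_U) = 0.
Rearranging gives the reaction functions q_U = (189 - 4q_V)/8 and q_V = (134 - 4q_U)/8.
Substituting one into the other gives q_U = 61/3 and q_V = 79/12.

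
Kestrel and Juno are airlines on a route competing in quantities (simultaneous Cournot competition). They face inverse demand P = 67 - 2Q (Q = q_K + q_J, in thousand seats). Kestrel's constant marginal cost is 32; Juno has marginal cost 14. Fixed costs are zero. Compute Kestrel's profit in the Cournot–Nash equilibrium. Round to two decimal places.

Kestrel's profit: π_K = (67 - 2Q)q_K - (32q_K). Setting ∂π_K/∂q_K = 0: 35 - 4q_K - 2(q_J) = 0.
Juno's first-order condition: 53 - 4q_J - 2(q_K) = 0.
So q_K = (35 - 2q_J)/4 and q_J = (53 - 2q_K)/4.
Solving the pair: q_K = 17/6, q_J = 71/6.
Price P = 67 - 2·(44/3) = 113/3.
Kestrel's profit: (113/3 - 32)·(17/6) = 289/18.

16.06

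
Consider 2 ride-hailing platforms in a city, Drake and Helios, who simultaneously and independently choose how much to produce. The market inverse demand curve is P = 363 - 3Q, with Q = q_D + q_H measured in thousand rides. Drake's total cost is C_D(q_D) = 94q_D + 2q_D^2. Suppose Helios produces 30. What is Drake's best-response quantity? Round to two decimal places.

17.90

With the rival's output fixed at 30, Drake's profit is π_D = (363 - 3·30 - 3q_D)q_D - (94q_D + 2q_D²) = (273 - 3q_D)q_D - (94q_D + 2q_D²).
∂π_D/∂q_D = 179 - 10q_D = 0, so q_D = 179/10.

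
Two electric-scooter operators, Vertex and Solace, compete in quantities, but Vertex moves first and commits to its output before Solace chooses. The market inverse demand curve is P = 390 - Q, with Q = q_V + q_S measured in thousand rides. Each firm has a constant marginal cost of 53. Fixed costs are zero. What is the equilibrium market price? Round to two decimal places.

Solve by backward induction. Given q_V, the follower Solace maximises π_S = (390 - q_V - q_S)q_S - 53q_S.
Follower FOC: 337 - q_V - 2q_S = 0, so q_S(q_V) = (337 - q_V)/2.
The leader anticipates this reaction. Substituting into P = 390 - Q gives P = 443/2 - (1/2)q_V, so π_V = (443/2 - (1/2)q_V)q_V - 53q_V.
Maximising: ∂π_V/∂q_V = 337/2 - q_V = 0, giving q_V = 337/2.
Then q_S = (337 - 337/2)/2 = 337/4.
Total output Q = 1011/4, so price P = 390 - 1011/4 = 549/4.

137.25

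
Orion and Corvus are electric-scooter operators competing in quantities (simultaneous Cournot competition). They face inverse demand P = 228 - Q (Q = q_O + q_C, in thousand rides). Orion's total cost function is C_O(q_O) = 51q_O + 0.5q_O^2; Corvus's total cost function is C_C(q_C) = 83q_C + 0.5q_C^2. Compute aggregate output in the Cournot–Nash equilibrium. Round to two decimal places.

80.50

Orion's profit: π_O = (228 - Q)q_O - (51q_O + (1/2)q_O²). Setting ∂π_O/∂q_O = 0: 177 - 3q_O - (q_C) = 0.
Corvus's profit: π_C = (228 - Q)q_C - (83q_C + (1/2)q_C²). Setting ∂π_C/∂q_C = 0: 145 - 3q_C - (q_O) = 0.
Rearranging gives the reaction functions q_O = (177 - q_C)/3 and q_C = (145 - q_O)/3.
Solving the pair: q_O = 193/4, q_C = 129/4.
Total output Q = 193/4 + 129/4 = 161/2.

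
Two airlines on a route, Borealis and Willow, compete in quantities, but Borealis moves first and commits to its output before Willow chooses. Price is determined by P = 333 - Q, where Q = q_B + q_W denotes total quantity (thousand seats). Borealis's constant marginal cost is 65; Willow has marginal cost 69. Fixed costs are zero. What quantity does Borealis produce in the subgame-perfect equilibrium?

The follower Willow best-responds to any q_B: π_W = (333 - Q)q_W - 69q_W.
Follower FOC: 264 - q_B - 2q_W = 0, so q_W(q_B) = (264 - q_B)/2.
The leader anticipates this reaction. Substituting into P = 333 - Q gives P = 201 - (1/2)q_B, so π_B = (201 - (1/2)q_B)q_B - 65q_B.
The leader's first-order condition 136 - q_B = 0 yields q_B = 136.
Then q_W = (264 - 136)/2 = 64.

136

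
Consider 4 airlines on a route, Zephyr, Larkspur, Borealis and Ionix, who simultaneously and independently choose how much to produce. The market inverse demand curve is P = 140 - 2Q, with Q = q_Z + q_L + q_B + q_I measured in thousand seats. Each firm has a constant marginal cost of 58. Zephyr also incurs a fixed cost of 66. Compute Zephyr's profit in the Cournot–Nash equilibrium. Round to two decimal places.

A representative firm's profit is π_i = q_i(140 - 2Q) - 58q_i.
Setting ∂π_i/∂q_i = 0 with rivals' quantities fixed: 82 - 4q_i - 2·Σ_{j≠i} q_j = 0.
With identical firms every q_j equals q_i, so Σ_{j≠i} q_j = 3q_i and 82 = 10q_i, giving q_i = 41/5.
Price P = 140 - 2·(164/5) = 372/5.
Zephyr's profit: (372/5 - 58)·(41/5) - 66 = 1712/25.

68.48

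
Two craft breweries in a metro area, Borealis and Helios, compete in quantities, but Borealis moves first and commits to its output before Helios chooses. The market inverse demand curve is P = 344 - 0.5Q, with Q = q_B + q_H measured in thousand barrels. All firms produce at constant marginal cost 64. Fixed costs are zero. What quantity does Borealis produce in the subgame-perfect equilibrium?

Solve by backward induction. Given q_B, the follower Helios maximises π_H = (344 - (1/2)q_B - (1/2)q_H)q_H - 64q_H.
Follower FOC: 280 - (1/2)q_B - q_H = 0, so q_H(q_B) = (280 - (1/2)q_B).
Borealis substitutes q_H(q_B) into its own profit: π_B = q_B(344 - (1/2)q_B - (280 - (1/2)q_B)/2) - 64q_B = (204 - (1/4)q_B)q_B - 64q_B.
Maximising: ∂π_B/∂q_B = 140 - (1/2)q_B = 0, giving q_B = 280.
Then q_H = (280 - (1/2)·280) = 140.

280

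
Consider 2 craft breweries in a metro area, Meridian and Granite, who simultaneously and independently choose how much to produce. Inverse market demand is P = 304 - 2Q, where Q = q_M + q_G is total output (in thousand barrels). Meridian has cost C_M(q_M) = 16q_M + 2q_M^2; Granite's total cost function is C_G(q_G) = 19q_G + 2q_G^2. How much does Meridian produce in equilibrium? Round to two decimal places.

Meridian's profit: π_M = (304 - 2Q)q_M - (16q_M + 2q_M²). Setting ∂π_M/∂q_M = 0: 288 - 8q_M - 2(q_G) = 0.
Granite's profit: π_G = (304 - 2Q)q_G - (19q_G + 2q_G²). Setting ∂π_G/∂q_G = 0: 285 - 8q_G - 2(q_M) = 0.
So q_M = (288 - 2q_G)/8 and q_G = (285 - 2q_M)/8.
Substituting one into the other gives q_M = 289/10 and q_G = 142/5.

28.90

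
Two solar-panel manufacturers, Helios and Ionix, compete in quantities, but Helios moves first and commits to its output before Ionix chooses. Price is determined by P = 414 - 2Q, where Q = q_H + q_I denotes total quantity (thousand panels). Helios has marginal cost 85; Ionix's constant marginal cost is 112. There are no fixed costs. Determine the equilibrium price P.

Solve by backward induction. Given q_H, the follower Ionix maximises π_I = (414 - 2q_H - 2q_I)q_I - 112q_I.
∂π_I/∂q_I = 302 - 2q_H - 4q_I = 0 gives the reaction function q_I = (302 - 2q_H)/4.
The leader anticipates this reaction. Substituting into P = 414 - 2Q gives P = 263 - q_H, so π_H = (263 - q_H)q_H - 85q_H.
Maximising: ∂π_H/∂q_H = 178 - 2q_H = 0, giving q_H = 89.
Then q_I = (302 - 2·89)/4 = 31.
Total output Q = 120, so price P = 414 - 2·120 = 174.

174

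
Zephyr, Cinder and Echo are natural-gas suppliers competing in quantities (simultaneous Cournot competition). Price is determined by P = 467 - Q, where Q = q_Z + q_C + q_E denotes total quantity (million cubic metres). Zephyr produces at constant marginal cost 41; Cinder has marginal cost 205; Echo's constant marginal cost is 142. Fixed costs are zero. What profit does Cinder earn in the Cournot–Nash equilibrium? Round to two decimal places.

76.56

Zephyr's profit: π_Z = (467 - Q)q_Z - (41q_Z). Setting ∂π_Z/∂q_Z = 0: 426 - 2q_Z - (q_C + q_E) = 0.
Cinder's profit: π_C = (467 - Q)q_C - (205q_C). Setting ∂π_C/∂q_C = 0: 262 - 2q_C - (q_Z + q_E) = 0.
Echo's profit: π_E = (467 - Q)q_E - (142q_E). Setting ∂π_E/∂q_E = 0: 325 - 2q_E - (q_Z + q_C) = 0.
Adding the 3 conditions: 1013 − 2Q − 2Q = 0, i.e. Q = 1013/4.
Back-substituting: q_Z = (426 − 1013/4) = 691/4, q_C = (262 − 1013/4) = 35/4, q_E = (325 − 1013/4) = 287/4.
Price P = 467 - 1013/4 = 855/4.
Cinder's profit: (855/4 - 205)·(35/4) = 1225/16.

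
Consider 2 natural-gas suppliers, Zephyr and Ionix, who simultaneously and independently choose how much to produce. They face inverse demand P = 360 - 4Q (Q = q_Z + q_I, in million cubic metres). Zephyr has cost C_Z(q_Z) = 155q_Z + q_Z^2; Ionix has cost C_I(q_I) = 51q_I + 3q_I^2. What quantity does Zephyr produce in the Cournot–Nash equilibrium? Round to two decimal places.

13.18

Zephyr's profit: π_Z = (360 - 4Q)q_Z - (155q_Z + q_Z²). Setting ∂π_Z/∂q_Z = 0: 205 - 10q_Z - 4(q_I) = 0.
Ionix's first-order condition: 309 - 14q_I - 4(q_Z) = 0.
Best responses: q_Z = (205 - 4q_I)/10, q_I = (309 - 4q_Z)/14.
Substituting one into the other gives q_Z = 817/62 and q_I = 1135/62.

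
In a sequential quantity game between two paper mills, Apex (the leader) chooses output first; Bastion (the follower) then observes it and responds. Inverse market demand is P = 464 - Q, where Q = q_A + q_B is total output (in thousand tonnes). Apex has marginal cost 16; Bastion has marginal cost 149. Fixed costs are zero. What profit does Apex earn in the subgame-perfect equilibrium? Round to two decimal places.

42195.13

Solve by backward induction. Given q_A, the follower Bastion maximises π_B = (464 - q_A - q_B)q_B - 149q_B.
Follower FOC: 315 - q_A - 2q_B = 0, so q_B(q_A) = (315 - q_A)/2.
Apex substitutes q_B(q_A) into its own profit: π_A = q_A(464 - q_A - (315 - q_A)/2) - 16q_A = (613/2 - (1/2)q_A)q_A - 16q_A.
Leader FOC: 581/2 - q_A = 0, so q_A = 581/2.
Then q_B = (315 - 581/2)/2 = 49/4.
Price P = 464 - 1211/4 = 645/4.
Apex's profit: (645/4 - 16)·(581/2) = 42195.1250.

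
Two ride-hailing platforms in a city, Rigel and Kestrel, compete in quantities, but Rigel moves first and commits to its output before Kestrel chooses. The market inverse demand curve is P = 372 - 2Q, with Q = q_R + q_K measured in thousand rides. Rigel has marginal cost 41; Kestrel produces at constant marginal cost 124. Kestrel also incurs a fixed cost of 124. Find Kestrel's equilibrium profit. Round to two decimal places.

Solve by backward induction. Given q_R, the follower Kestrel maximises π_K = (372 - 2q_R - 2q_K)q_K - 124q_K.
∂π_K/∂q_K = 248 - 2q_R - 4q_K = 0 gives the reaction function q_K = (248 - 2q_R)/4.
The leader anticipates this reaction. Substituting into P = 372 - 2Q gives P = 248 - q_R, so π_R = (248 - q_R)q_R - 41q_R.
The leader's first-order condition 207 - 2q_R = 0 yields q_R = 207/2.
Then q_K = (248 - 2·(207/2))/4 = 41/4.
Price P = 372 - 2·(455/4) = 289/2.
Kestrel's profit: (289/2 - 124)·(41/4) - 124 = 689/8.

86.13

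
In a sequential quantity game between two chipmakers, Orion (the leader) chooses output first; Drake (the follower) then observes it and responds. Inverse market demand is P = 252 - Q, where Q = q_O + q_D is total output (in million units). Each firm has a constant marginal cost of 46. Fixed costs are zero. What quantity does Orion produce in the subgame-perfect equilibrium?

Solve by backward induction. Given q_O, the follower Drake maximises π_D = (252 - q_O - q_D)q_D - 46q_D.
Follower FOC: 206 - q_O - 2q_D = 0, so q_D(q_O) = (206 - q_O)/2.
The leader anticipates this reaction. Substituting into P = 252 - Q gives P = 149 - (1/2)q_O, so π_O = (149 - (1/2)q_O)q_O - 46q_O.
The leader's first-order condition 103 - q_O = 0 yields q_O = 103.
Then q_D = (206 - 103)/2 = 103/2.

103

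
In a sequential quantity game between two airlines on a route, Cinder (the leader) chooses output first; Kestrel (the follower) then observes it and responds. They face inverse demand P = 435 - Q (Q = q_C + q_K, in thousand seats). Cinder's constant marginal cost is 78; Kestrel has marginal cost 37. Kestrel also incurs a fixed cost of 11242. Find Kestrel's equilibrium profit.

3158

Solve by backward induction. Given q_C, the follower Kestrel maximises π_K = (435 - q_C - q_K)q_K - 37q_K.
Setting the follower's marginal profit to zero, 398 - q_C - 2q_K = 0, i.e. q_K = (398 - q_C)/2.
The leader anticipates this reaction. Substituting into P = 435 - Q gives P = 236 - (1/2)q_C, so π_C = (236 - (1/2)q_C)q_C - 78q_C.
Leader FOC: 158 - q_C = 0, so q_C = 158.
Then q_K = (398 - 158)/2 = 120.
Price P = 435 - 278 = 157.
Kestrel's profit: (157 - 37)·120 - 11242 = 3158.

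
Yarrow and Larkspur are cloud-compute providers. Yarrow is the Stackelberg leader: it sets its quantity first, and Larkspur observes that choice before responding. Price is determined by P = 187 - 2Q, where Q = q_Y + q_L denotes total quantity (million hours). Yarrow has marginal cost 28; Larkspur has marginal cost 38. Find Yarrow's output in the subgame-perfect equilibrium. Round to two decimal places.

Solve by backward induction. Given q_Y, the follower Larkspur maximises π_L = (187 - 2q_Y - 2q_L)q_L - 38q_L.
∂π_L/∂q_L = 149 - 2q_Y - 4q_L = 0 gives the reaction function q_L = (149 - 2q_Y)/4.
The leader anticipates this reaction. Substituting into P = 187 - 2Q gives P = 225/2 - q_Y, so π_Y = (225/2 - q_Y)q_Y - 28q_Y.
The leader's first-order condition 169/2 - 2q_Y = 0 yields q_Y = 169/4.
Then q_L = (149 - 2·(169/4))/4 = 129/8.

42.25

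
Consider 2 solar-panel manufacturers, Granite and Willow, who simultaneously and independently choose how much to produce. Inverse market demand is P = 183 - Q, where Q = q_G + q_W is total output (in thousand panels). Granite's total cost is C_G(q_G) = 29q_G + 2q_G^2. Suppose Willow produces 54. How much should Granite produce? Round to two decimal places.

With the rival's output fixed at 54, Granite's profit is π_G = (183 - 54 - q_G)q_G - (29q_G + 2q_G²) = (129 - q_G)q_G - (29q_G + 2q_G²).
∂π_G/∂q_G = 100 - 6q_G = 0, so q_G = 50/3.

16.67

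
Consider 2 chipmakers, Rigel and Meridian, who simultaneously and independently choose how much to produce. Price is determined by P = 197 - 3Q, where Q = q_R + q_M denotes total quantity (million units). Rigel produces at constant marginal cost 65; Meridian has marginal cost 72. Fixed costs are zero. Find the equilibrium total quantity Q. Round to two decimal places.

Rigel's profit: π_R = (197 - 3Q)q_R - (65q_R). Setting ∂π_R/∂q_R = 0: 132 - 6q_R - 3(q_M) = 0.
Meridian's first-order condition: 125 - 6q_M - 3(q_R) = 0.
So q_R = (132 - 3q_M)/6 and q_M = (125 - 3q_R)/6.
Solving the pair: q_R = 139/9, q_M = 118/9.
Total output Q = 139/9 + 118/9 = 257/9.

28.56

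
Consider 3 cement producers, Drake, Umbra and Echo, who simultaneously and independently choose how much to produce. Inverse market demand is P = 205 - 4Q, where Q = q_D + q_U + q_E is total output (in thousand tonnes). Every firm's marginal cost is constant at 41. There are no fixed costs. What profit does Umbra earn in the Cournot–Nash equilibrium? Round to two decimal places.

Each firm earns π_i = (205 - 4Q)q_i - 41q_i.
Setting ∂π_i/∂q_i = 0 with rivals' quantities fixed: 164 - 8q_i - 4·Σ_{j≠i} q_j = 0.
By symmetry each firm produces the same amount; substituting Σ_{j≠i} q_j = 2q_i yields q_i = 164/16 = 41/4.
Price P = 205 - 4·(123/4) = 82.
Umbra's profit: (82 - 41)·(41/4) = 1681/4.

420.25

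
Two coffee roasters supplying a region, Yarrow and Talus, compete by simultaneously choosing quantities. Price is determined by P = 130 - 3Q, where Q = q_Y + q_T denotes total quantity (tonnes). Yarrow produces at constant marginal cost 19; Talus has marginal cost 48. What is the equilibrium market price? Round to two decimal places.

Yarrow's profit: π_Y = (130 - 3Q)q_Y - (19q_Y). Setting ∂π_Y/∂q_Y = 0: 111 - 6q_Y - 3(q_T) = 0.
Talus's first-order condition: 82 - 6q_T - 3(q_Y) = 0.
Rearranging gives the reaction functions q_Y = (111 - 3q_T)/6 and q_T = (82 - 3q_Y)/6.
Substituting one into the other gives q_Y = 140/9 and q_T = 53/9.
Total output Q = 193/9, so price P = 130 - 3·(193/9) = 197/3.

65.67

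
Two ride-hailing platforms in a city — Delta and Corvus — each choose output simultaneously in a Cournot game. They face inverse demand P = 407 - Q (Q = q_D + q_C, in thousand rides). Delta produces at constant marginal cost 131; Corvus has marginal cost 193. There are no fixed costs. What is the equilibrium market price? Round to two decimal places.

243.67

Delta's profit: π_D = (407 - Q)q_D - (131q_D). Setting ∂π_D/∂q_D = 0: 276 - 2q_D - (q_C) = 0.
Corvus's profit: π_C = (407 - Q)q_C - (193q_C). Setting ∂π_C/∂q_C = 0: 214 - 2q_C - (q_D) = 0.
Best responses: q_D = (276 - q_C)/2, q_C = (214 - q_D)/2.
Substituting one into the other gives q_D = 338/3 and q_C = 152/3.
Total output Q = 490/3, so price P = 407 - 490/3 = 731/3.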